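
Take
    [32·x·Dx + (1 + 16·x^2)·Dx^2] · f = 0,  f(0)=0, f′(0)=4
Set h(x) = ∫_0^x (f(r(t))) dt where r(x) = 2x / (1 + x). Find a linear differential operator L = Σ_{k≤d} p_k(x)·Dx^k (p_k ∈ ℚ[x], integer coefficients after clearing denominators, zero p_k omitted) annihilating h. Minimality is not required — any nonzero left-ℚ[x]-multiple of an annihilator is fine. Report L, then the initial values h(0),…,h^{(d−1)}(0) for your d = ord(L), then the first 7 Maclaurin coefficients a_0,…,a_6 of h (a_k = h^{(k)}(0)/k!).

L = (2 + 130·x)·Dx^2 + (1 + 2·x + 65·x^2)·Dx^3  (order 3).
h: a_k = 0, 0, 4, -8/3, -122/3, 504/5, 13844/15, …
ICs: h(0) = 0, h′(0) = 0, h′′(0) = 8.

f: a_k = 0, 4, 0, -64/3, 0, 1024/5, 0, …
L₀ from L_f via x↦r, Dx↦r'^{-1}Dx.
Integrate: L := L₀·Dx.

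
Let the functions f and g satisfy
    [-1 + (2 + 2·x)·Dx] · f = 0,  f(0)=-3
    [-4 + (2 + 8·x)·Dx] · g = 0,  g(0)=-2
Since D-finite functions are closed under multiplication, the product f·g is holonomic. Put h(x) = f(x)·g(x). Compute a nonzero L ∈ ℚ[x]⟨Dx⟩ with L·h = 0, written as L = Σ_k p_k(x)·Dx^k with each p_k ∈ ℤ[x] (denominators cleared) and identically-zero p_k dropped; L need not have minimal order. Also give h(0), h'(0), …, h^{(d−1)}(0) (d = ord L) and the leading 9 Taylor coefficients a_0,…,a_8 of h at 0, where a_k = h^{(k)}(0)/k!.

f: a_k = -3, -3/2, 3/8, -3/16, 15/128, -21/256, 63/1024, -99/2048, 1287/32768, …
g: a_k = -2, -4, 4, -8, 20, -56, 168, -528, 1716, …
f·g: L₀ = L_f ⊗_s L_g, ord ≤ 1·1.
L = (-5 - 8·x) + (2 + 10·x + 8·x^2)·Dx  (order 1).
h: a_k = 6, 15, -27/4, 135/8, -2943/64, 17145/128, -210087/512, 1337175/1024, -70109415/16384, …
ICs: h(0) = 6.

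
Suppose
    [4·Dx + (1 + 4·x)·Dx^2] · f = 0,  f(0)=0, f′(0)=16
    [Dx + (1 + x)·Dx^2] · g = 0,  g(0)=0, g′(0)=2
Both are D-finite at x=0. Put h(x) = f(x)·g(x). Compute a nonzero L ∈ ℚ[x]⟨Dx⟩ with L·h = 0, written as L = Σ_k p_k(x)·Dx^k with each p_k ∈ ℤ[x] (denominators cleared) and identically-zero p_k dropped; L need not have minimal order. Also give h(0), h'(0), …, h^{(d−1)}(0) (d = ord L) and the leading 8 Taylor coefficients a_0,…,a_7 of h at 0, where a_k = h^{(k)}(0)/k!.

L = (136 + 320·x + 256·x^2)·Dx + (290 + 1464·x + 2400·x^2 + 1280·x^3)·Dx^2 + (92 + 740·x + 1992·x^2 + 2240·x^3 + 896·x^4)·Dx^3 + (5 + 58·x + 245·x^2 + 464·x^3 + 400·x^4 + 128·x^5)·Dx^4  (order 4).
h: a_k = 0, 0, 32, -80, 640/3, -1880/3, 88816/45, -6512, …
ICs: h(0) = 0, h′(0) = 0, h′′(0) = 64, h′′′(0) = -480.

f: a_k = 0, 16, -32, 256/3, -256, 4096/5, -8192/3, 65536/7, …
g: a_k = 0, 2, -1, 2/3, -1/2, 2/5, -1/3, 2/7, …
f·g: L₀ = L_f ⊗_s L_g, ord ≤ 2·2.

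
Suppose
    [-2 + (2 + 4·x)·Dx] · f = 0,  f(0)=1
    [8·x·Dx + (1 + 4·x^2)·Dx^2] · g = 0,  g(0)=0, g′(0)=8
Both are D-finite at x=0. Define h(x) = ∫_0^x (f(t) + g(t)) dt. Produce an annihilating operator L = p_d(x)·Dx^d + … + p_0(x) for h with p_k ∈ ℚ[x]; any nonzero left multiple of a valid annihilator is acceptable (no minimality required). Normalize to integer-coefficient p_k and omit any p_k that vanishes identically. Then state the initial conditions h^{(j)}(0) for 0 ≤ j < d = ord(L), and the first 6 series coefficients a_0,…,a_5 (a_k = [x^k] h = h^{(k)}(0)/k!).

f: a_k = 1, 1, -1/2, 1/2, -5/8, 7/8, …
g: a_k = 0, 8, 0, -32/3, 0, 128/5, …
h₀=f+g: left-lcm gives L₀, ord ≤ 3.
Integrate: L := L₀·Dx.
L = (-8 - 40·x + 96·x^2 + 96·x^3)·Dx^2 + (-11 - 32·x + 40·x^2 + 384·x^3 + 336·x^4)·Dx^3 + (-1 + 6·x + 24·x^2 + 48·x^3 + 112·x^4 + 96·x^5)·Dx^4  (order 4).
h: a_k = 0, 1, 9/2, -1/6, -61/24, -1/8, …
ICs: h(0) = 0, h′(0) = 1, h′′(0) = 9, h′′′(0) = -1.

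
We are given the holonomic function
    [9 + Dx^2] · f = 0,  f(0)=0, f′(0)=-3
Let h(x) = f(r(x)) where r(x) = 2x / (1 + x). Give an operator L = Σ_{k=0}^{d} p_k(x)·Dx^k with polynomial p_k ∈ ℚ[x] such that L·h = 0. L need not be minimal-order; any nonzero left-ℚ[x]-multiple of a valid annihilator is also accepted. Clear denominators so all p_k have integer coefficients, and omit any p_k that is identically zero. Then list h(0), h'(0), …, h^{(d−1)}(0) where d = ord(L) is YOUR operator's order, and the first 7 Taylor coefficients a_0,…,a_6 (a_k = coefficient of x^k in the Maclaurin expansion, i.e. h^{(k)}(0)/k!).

f: a_k = 0, -3, 0, 9/2, 0, -81/40, 0, …
Change of var in L_f (x↦r) gives L₀.
L = 36 + (2 + 6·x + 6·x^2 + 2·x^3)·Dx + (1 + 4·x + 6·x^2 + 4·x^3 + x^4)·Dx^2  (order 2).
h: a_k = 0, -6, 6, 30, -102, 726/5, -30, …
ICs: h(0) = 0, h′(0) = -6.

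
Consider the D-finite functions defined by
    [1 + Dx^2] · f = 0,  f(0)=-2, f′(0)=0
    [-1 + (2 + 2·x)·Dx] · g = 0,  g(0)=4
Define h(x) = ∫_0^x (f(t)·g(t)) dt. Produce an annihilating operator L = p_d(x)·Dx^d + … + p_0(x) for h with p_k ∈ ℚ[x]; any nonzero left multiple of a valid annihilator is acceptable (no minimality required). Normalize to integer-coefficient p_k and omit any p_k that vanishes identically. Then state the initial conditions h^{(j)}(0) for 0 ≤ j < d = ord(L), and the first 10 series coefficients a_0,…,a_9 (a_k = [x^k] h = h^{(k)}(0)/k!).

L = (7 + 8·x + 4·x^2)·Dx + (-4 - 4·x)·Dx^2 + (4 + 8·x + 4·x^2)·Dx^3  (order 3).
h: a_k = 0, -8, -2, 5/3, 3/8, -5/48, -13/576, 349/40320, -401/92160, 44047/11612160, …
ICs: h(0) = 0, h′(0) = -8, h′′(0) = -4.

f: a_k = -2, 0, 1, 0, -1/12, 0, 1/360, 0, -1/20160, 0, …
g: a_k = 4, 2, -1/2, 1/4, -5/32, 7/64, -21/256, 33/512, -429/8192, 715/16384, …
f·g: L₀ = L_f ⊗_s L_g, ord ≤ 2·1.
h=∫h₀ ⇒ L = L₀·Dx.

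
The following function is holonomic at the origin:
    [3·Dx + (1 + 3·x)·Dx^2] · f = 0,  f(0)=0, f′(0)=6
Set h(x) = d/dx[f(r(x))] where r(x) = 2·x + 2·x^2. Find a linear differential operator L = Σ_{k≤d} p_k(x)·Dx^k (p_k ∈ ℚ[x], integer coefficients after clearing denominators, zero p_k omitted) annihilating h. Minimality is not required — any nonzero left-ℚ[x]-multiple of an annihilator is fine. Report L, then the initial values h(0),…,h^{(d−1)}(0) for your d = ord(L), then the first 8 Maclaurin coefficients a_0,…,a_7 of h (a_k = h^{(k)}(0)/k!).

L = (4 + 12·x + 12·x^2) + (1 + 8·x + 18·x^2 + 12·x^3)·Dx  (order 1).
h: a_k = 12, -48, 216, -1008, 4752, -22464, 106272, -502848, …
ICs: h(0) = 12.

f: a_k = 0, 6, -9, 18, -81/2, 486/5, -243, 4374/7, …
h₀=f(r): pull back L_f along r ⇒ L₀.
Derive L from L₀ (diff closure).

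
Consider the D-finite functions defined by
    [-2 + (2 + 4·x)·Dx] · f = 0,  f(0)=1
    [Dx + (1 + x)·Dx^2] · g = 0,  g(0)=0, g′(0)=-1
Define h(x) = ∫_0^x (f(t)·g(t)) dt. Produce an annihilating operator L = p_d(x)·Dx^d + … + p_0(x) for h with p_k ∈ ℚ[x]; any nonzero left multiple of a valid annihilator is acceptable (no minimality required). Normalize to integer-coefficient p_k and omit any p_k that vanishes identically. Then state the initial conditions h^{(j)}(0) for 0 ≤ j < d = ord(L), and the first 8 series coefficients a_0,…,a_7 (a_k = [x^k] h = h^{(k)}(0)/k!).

f: a_k = 1, 1, -1/2, 1/2, -5/8, 7/8, -21/16, 33/16, …
g: a_k = 0, -1, 1/2, -1/3, 1/4, -1/5, 1/6, -1/7, …
f·g: L₀ = L_f ⊗_s L_g, ord ≤ 1·2.
h=∫₀ˣh₀: take L = L₀·Dx.
L = (2 + x)·Dx + (-1 - 2·x)·Dx^2 + (1 + 5·x + 8·x^2 + 4·x^3)·Dx^3  (order 3).
h: a_k = 0, 0, -1/2, -1/6, 1/6, -1/6, 131/720, -121/560, …
ICs: h(0) = 0, h′(0) = 0, h′′(0) = -1.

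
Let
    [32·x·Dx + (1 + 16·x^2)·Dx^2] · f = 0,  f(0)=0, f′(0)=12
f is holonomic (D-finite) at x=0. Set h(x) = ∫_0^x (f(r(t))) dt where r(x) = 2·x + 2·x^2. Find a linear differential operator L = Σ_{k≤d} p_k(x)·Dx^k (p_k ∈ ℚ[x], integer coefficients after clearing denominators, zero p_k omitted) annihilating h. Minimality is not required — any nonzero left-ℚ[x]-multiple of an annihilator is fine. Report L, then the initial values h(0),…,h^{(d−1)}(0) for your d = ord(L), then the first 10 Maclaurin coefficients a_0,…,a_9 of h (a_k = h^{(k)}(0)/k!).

f: a_k = 0, 12, 0, -64, 0, 3072/5, 0, -49152/7, 0, 262144/3, …
h₀=f(r): pull back L_f along r ⇒ L₀.
h=∫₀ˣh₀: take L = L₀·Dx.
L = (-2 + 128·x + 512·x^2 + 768·x^3 + 384·x^4)·Dx^2 + (1 + 2·x + 64·x^2 + 256·x^3 + 320·x^4 + 128·x^5)·Dx^3  (order 3).
h: a_k = 0, 0, 12, 8, -128, -1536/5, 15104/5, 97792/7, -614400/7, -2031616/3, …
ICs: h(0) = 0, h′(0) = 0, h′′(0) = 24.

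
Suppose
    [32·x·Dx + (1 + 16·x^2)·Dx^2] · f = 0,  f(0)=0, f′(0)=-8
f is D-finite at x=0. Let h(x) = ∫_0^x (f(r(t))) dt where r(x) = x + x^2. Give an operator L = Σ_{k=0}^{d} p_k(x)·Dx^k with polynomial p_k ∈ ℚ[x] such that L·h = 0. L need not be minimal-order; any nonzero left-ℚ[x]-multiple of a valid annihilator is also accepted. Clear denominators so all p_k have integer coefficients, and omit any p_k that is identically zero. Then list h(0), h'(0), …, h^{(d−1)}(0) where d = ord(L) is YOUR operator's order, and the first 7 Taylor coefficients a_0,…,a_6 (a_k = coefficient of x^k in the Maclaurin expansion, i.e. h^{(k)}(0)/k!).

L = (-2 + 32·x + 128·x^2 + 192·x^3 + 96·x^4)·Dx^2 + (1 + 2·x + 16·x^2 + 64·x^3 + 80·x^4 + 32·x^5)·Dx^3  (order 3).
h: a_k = 0, 0, -4, -8/3, 32/3, 128/5, -704/15, …
ICs: h(0) = 0, h′(0) = 0, h′′(0) = -8.

f: a_k = 0, -8, 0, 128/3, 0, -2048/5, 0, …
L₀ from L_f via x↦r, Dx↦r'^{-1}Dx.
Integrate: L := L₀·Dx.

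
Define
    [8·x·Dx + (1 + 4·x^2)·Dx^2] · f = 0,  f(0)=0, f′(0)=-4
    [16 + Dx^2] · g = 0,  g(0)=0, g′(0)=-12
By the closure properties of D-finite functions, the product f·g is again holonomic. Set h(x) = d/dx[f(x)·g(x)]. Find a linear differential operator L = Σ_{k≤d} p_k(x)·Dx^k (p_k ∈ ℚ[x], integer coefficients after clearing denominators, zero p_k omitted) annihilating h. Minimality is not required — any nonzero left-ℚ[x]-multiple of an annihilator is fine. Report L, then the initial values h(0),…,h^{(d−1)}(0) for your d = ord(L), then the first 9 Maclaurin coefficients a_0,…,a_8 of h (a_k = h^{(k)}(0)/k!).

f: a_k = 0, -4, 0, 16/3, 0, -64/5, 0, 256/7, 0, …
g: a_k = 0, -12, 0, 32, 0, -128/5, 0, 1024/105, 0, …
L₀ := L_f ⊗_s L_g (sym. prod.), ord ≤ 4.
h₀' ⇒ L via d/dx closure of L₀.
L = (4096 + 58368·x^2 + 354304·x^4 + 983040·x^6 + 1867776·x^8 + 2621440·x^10 + 2097152·x^12) + (1984·x + 30208·x^3 + 158720·x^5 + 409600·x^7 + 655360·x^9 + 524288·x^11)·Dx + (336 + 5216·x^2 + 34560·x^4 + 114176·x^6 + 249856·x^8 + 360448·x^10 + 262144·x^12)·Dx^2 + (124·x + 1888·x^3 + 9920·x^5 + 25600·x^7 + 40960·x^9 + 32768·x^11)·Dx^3 + (5 + 98·x^2 + 776·x^4 + 3296·x^6 + 8320·x^8 + 12288·x^10 + 8192·x^12)·Dx^4  (order 4).
h: a_k = 0, 96, 0, -768, 0, 2560, 0, -8192, 0, …
ICs: h(0) = 0, h′(0) = 96, h′′(0) = 0, h′′′(0) = -4608.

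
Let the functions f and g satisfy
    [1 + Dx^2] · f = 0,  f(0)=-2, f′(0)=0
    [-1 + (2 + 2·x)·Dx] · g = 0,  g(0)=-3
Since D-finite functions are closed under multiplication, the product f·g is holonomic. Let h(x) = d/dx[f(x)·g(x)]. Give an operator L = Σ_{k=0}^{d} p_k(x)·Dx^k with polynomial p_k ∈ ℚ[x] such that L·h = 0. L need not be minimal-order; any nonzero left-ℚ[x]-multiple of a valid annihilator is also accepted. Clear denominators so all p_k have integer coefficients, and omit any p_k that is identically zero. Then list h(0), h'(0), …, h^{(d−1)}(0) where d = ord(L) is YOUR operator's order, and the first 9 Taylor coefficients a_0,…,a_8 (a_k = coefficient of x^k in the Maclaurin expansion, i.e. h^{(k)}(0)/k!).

L = (53 + 144·x + 136·x^2 + 64·x^3 + 16·x^4) + (-4 - 36·x - 48·x^2 - 16·x^3)·Dx + (28 + 88·x + 108·x^2 + 64·x^3 + 16·x^4)·Dx^2  (order 2).
h: a_k = 3, -15/2, -27/8, 25/16, 65/128, -349/1280, 2807/15360, -44047/215040, 242667/1146880, …
ICs: h(0) = 3, h′(0) = -15/2.

f: a_k = -2, 0, 1, 0, -1/12, 0, 1/360, 0, -1/20160, …
g: a_k = -3, -3/2, 3/8, -3/16, 15/128, -21/256, 63/1024, -99/2048, 1287/32768, …
h₀=f·g: eliminate ⇒ L₀, order ≤ 2·1.
h=h₀': d/dx-closure on L₀ ⇒ L.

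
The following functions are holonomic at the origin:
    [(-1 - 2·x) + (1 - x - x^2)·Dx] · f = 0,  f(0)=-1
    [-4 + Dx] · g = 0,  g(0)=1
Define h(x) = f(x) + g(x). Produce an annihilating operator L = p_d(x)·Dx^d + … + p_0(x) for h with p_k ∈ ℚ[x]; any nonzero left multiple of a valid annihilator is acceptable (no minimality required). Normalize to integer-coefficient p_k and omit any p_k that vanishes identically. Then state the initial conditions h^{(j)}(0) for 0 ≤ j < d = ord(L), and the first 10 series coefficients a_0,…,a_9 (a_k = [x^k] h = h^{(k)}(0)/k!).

f: a_k = -1, -1, -2, -3, -5, -8, -13, -21, -34, -55, …
g: a_k = 1, 4, 8, 32/3, 32/3, 128/15, 256/45, 1024/315, 512/315, 2048/2835, …
Sum ⇒ L₀ = lclm(L_f,L_g) in ℚ(x)⟨Dx⟩.
L = (-8·x - 72·x^2 - 32·x^3) + (-12 + 38·x + 22·x^2 - 32·x^3 - 16·x^4)·Dx + (3 - 9·x - x^2 + 10·x^3 + 4·x^4)·Dx^2  (order 2).
h: a_k = 0, 3, 6, 23/3, 17/3, 8/15, -329/45, -5591/315, -10198/315, -153877/2835, …
ICs: h(0) = 0, h′(0) = 3.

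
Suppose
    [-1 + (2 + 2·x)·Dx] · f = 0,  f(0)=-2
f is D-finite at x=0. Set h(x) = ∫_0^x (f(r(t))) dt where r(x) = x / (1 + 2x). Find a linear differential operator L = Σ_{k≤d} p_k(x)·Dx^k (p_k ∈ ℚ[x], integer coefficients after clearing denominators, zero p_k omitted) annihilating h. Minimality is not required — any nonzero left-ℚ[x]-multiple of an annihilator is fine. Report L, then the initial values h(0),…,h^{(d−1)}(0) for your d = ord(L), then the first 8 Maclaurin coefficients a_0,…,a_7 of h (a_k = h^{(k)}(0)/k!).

f: a_k = -2, -1, 1/4, -1/8, 5/64, -7/128, 21/512, -33/1024, …
Substitute x→r, Dx→(1/r')Dx; clear ⇒ L₀.
h=∫h₀ ⇒ L = L₀·Dx.
L = -Dx + (2 + 10·x + 12·x^2)·Dx^2  (order 2).
h: a_k = 0, -2, -1/2, 3/4, -41/32, 757/320, -1181/256, 33645/3584, …
ICs: h(0) = 0, h′(0) = -2.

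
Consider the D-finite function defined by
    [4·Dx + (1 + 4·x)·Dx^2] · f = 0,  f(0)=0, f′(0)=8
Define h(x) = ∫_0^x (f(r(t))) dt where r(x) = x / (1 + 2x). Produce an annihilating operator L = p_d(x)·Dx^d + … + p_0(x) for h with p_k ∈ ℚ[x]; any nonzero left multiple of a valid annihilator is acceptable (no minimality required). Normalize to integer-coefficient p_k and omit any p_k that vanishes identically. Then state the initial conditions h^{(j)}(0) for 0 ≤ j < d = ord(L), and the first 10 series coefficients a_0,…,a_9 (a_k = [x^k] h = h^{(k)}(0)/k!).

f: a_k = 0, 8, -16, 128/3, -128, 2048/5, -4096/3, 32768/7, -16384, 524288/9, …
L₀ from L_f via x↦r, Dx↦r'^{-1}Dx.
∫: right-multiply L₀ by Dx.
L = (8 + 24·x)·Dx^2 + (1 + 8·x + 12·x^2)·Dx^3  (order 3).
h: a_k = 0, 0, 4, -32/3, 104/3, -128, 7744/15, -6656/3, 69952/7, -419840/9, …
ICs: h(0) = 0, h′(0) = 0, h′′(0) = 8.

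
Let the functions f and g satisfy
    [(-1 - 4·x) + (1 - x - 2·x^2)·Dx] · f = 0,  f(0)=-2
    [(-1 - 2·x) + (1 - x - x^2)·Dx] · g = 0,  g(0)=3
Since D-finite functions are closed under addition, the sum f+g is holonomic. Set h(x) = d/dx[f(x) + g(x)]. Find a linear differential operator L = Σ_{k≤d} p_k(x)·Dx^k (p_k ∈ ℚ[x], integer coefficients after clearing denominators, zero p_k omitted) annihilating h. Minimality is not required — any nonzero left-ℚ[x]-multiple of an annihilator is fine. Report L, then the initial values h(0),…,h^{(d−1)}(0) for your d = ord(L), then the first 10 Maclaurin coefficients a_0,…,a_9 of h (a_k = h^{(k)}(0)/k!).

L = (-6 - 120·x - 120·x^2 - 312·x^3 - 462·x^4 - 336·x^5 + 144·x^6) + (6 + 30·x + 30·x^2 + 24·x^3 - 99·x^4 - 438·x^5 - 144·x^6 + 96·x^7)·Dx + (-1 + 2·x - 7·x^2 + 2·x^3 + 48·x^4 - 13·x^5 - 69·x^6 - 8·x^7 + 12·x^8)·Dx^2  (order 2).
h: a_k = 1, 0, -3, -28, -90, -282, -749, -1920, -4653, -10990, …
ICs: h(0) = 1, h′(0) = 0.

f: a_k = -2, -2, -6, -10, -22, -42, -86, -170, -342, -682, …
g: a_k = 3, 3, 6, 9, 15, 24, 39, 63, 102, 165, …
h₀=f+g: left-lcm gives L₀, ord ≤ 2.
Differentiate: ansatz ord ≤ ord L₀ ⇒ L.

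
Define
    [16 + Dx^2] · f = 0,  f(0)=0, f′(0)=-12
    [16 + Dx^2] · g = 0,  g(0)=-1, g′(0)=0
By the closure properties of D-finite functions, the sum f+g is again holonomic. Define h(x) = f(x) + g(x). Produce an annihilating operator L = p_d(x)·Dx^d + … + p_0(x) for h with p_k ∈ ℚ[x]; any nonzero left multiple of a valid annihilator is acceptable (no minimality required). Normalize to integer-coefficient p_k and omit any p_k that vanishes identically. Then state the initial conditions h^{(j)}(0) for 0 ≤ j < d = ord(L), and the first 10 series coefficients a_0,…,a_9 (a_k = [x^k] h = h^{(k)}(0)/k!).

f: a_k = 0, -12, 0, 32, 0, -128/5, 0, 1024/105, 0, -2048/945, …
g: a_k = -1, 0, 8, 0, -32/3, 0, 256/45, 0, -512/315, 0, …
L₀ := lclm(L_f,L_g); ord L₀ ≤ 2+2.
L = 16 + Dx^2  (order 2).
h: a_k = -1, -12, 8, 32, -32/3, -128/5, 256/45, 1024/105, -512/315, -2048/945, …
ICs: h(0) = -1, h′(0) = -12.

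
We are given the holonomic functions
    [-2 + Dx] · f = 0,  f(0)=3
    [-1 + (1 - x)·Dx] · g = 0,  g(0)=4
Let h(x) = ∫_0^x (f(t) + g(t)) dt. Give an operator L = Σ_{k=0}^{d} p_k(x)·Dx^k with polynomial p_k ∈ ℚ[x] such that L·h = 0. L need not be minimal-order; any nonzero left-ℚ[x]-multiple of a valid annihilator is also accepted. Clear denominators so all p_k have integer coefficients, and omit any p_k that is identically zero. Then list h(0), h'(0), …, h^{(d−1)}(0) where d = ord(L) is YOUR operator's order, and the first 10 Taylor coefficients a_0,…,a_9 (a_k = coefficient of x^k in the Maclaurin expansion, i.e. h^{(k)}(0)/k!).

L = 4·x·Dx + (2 - 8·x + 4·x^2)·Dx^2 + (-1 + 3·x - 2·x^2)·Dx^3  (order 3).
h: a_k = 0, 7, 5, 10/3, 2, 6/5, 4/5, 64/105, 107/210, 422/945, …
ICs: h(0) = 0, h′(0) = 7, h′′(0) = 10.

f: a_k = 3, 6, 6, 4, 2, 4/5, 4/15, 8/105, 2/105, 4/945, …
g: a_k = 4, 4, 4, 4, 4, 4, 4, 4, 4, 4, …
f+g: L₀ = lclm(L_f,L_g), ord ≤ 1+1.
h=∫₀ˣh₀: take L = L₀·Dx.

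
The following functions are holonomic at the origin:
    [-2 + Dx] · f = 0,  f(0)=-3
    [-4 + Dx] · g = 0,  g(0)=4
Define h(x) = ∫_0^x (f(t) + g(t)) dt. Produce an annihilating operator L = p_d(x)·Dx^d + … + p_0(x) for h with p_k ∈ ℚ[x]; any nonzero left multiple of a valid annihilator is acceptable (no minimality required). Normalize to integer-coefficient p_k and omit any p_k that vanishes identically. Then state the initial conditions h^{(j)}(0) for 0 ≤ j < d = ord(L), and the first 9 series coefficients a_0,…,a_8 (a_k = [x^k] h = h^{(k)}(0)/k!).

L = 8·Dx - 6·Dx^2 + Dx^3  (order 3).
h: a_k = 0, 1, 5, 26/3, 29/3, 122/15, 50/9, 1012/315, 509/315, …
ICs: h(0) = 0, h′(0) = 1, h′′(0) = 10.

f: a_k = -3, -6, -6, -4, -2, -4/5, -4/15, -8/105, -2/105, …
g: a_k = 4, 16, 32, 128/3, 128/3, 512/15, 1024/45, 4096/315, 2048/315, …
h₀=f+g: left-lcm gives L₀, ord ≤ 2.
h=∫₀ˣh₀: take L = L₀·Dx.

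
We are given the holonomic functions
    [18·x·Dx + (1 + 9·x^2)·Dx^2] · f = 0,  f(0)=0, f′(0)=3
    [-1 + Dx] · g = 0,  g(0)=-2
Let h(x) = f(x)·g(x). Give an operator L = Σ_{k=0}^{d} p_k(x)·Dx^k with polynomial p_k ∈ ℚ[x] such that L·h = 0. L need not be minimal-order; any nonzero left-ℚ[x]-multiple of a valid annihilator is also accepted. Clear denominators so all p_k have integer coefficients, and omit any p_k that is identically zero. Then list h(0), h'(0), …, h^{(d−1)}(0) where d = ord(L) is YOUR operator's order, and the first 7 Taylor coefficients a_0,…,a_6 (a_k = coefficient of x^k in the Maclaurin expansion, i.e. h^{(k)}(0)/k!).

f: a_k = 0, 3, 0, -9, 0, 243/5, 0, …
g: a_k = -2, -2, -1, -1/3, -1/12, -1/60, -1/360, …
Product ⇒ symmetric product L₀, ord ≤ 2.
L = (1 - 18·x + 9·x^2) + (-2 + 18·x - 18·x^2)·Dx + (1 + 9·x^2)·Dx^2  (order 2).
h: a_k = 0, -6, -6, 15, 17, -1769/20, -377/4, …
ICs: h(0) = 0, h′(0) = -6.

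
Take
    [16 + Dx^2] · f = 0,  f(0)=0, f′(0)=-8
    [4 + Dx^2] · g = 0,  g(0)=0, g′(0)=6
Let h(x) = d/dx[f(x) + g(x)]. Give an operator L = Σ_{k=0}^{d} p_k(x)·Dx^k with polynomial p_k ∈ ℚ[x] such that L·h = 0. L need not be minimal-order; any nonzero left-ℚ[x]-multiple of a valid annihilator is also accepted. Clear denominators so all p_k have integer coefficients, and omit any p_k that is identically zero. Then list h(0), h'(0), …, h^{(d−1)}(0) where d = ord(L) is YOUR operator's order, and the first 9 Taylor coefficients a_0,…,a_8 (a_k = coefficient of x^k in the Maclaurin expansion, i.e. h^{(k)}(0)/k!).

f: a_k = 0, -8, 0, 64/3, 0, -256/15, 0, 2048/315, 0, …
g: a_k = 0, 6, 0, -4, 0, 4/5, 0, -8/105, 0, …
h₀=f+g: left-lcm gives L₀, ord ≤ 4.
h=h₀': d/dx-closure on L₀ ⇒ L.
L = 64 + 20·Dx^2 + Dx^4  (order 4).
h: a_k = -2, 0, 52, 0, -244/3, 0, 2024/45, 0, -4084/315, …
ICs: h(0) = -2, h′(0) = 0, h′′(0) = 104, h′′′(0) = 0.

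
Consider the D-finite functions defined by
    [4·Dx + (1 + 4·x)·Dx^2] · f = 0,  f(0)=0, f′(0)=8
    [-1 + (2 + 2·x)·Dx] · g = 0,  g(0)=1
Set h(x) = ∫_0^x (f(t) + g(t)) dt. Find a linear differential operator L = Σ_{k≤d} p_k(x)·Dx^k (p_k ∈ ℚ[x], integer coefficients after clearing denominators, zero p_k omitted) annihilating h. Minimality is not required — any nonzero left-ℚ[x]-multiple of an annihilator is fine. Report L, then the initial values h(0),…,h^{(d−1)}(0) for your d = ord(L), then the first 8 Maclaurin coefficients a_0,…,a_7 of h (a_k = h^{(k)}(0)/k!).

L = (52 + 16·x)·Dx^2 + (125 + 232·x + 80·x^2)·Dx^3 + (14 + 78·x + 96·x^2 + 32·x^3)·Dx^4  (order 4).
h: a_k = 0, 1, 17/4, -43/8, 2051/192, -16389/640, 524323/7680, -4194367/21504, …
ICs: h(0) = 0, h′(0) = 1, h′′(0) = 17/2, h′′′(0) = -129/4.

f: a_k = 0, 8, -16, 128/3, -128, 2048/5, -4096/3, 32768/7, …
g: a_k = 1, 1/2, -1/8, 1/16, -5/128, 7/256, -21/1024, 33/2048, …
f+g: L₀ = lclm(L_f,L_g), ord ≤ 2+1.
Integrate: L := L₀·Dx.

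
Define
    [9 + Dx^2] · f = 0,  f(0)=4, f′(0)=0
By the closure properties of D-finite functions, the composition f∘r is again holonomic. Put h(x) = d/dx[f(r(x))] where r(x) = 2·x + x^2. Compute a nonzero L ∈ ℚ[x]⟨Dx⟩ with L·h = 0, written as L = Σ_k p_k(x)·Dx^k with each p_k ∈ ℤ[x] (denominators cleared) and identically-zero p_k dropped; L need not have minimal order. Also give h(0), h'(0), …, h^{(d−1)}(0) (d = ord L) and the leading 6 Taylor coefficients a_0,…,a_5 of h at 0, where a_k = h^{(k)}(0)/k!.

L = (39 + 144·x + 216·x^2 + 144·x^3 + 36·x^4) + (-3 - 3·x)·Dx + (1 + 2·x + x^2)·Dx^2  (order 2).
h: a_k = 0, -144, -216, 792, 2160, 1944/5, …
ICs: h(0) = 0, h′(0) = -144.

f: a_k = 4, 0, -18, 0, 27/2, 0, …
Change of var in L_f (x↦r) gives L₀.
Differentiate: ansatz ord ≤ ord L₀ ⇒ L.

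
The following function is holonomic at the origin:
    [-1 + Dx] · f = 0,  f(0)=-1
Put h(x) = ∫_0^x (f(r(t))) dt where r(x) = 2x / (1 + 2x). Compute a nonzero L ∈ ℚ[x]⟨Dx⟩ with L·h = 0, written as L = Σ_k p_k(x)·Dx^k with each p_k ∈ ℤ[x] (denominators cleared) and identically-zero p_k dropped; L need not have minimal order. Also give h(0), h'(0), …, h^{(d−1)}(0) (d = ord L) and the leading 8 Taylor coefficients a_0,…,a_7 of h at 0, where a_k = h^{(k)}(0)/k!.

f: a_k = -1, -1, -1/2, -1/6, -1/24, -1/120, -1/720, -1/5040, …
Substitute x→r, Dx→(1/r')Dx; clear ⇒ L₀.
h=∫₀ˣh₀: take L = L₀·Dx.
L = -2·Dx + (1 + 4·x + 4·x^2)·Dx^2  (order 2).
h: a_k = 0, -1, -1, 2/3, -1/3, -2/15, 38/45, -604/315, …
ICs: h(0) = 0, h′(0) = -1.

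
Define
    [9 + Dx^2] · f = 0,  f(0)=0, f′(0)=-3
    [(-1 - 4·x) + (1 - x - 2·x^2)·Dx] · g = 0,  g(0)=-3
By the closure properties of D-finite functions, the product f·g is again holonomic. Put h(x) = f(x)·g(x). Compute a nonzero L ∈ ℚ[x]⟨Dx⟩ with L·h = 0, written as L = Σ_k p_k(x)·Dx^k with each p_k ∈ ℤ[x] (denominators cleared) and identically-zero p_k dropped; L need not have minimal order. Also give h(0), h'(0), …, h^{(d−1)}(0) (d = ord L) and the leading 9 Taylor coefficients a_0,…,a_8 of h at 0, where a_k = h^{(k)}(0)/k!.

f: a_k = 0, -3, 0, 9/2, 0, -81/40, 0, 243/560, 0, …
g: a_k = -3, -3, -9, -15, -33, -63, -129, -255, -513, …
Product ⇒ symmetric product L₀, ord ≤ 2.
L = (-5 + 9·x + 18·x^2) + (2 + 8·x)·Dx + (-1 + x + 2·x^2)·Dx^2  (order 2).
h: a_k = 0, 9, 9, 27/2, 63/2, 2583/40, 5103/40, 143037/560, 285921/560, …
ICs: h(0) = 0, h′(0) = 9.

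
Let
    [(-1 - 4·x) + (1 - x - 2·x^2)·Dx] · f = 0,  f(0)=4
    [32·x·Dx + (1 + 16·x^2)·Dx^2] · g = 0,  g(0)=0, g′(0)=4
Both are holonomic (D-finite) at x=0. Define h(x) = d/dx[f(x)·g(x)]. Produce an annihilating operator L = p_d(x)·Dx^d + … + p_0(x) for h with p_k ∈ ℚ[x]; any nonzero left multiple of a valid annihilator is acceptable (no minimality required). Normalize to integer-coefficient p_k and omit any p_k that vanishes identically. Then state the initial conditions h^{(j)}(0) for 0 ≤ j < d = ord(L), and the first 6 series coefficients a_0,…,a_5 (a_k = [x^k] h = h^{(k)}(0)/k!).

L = (-36 + 2880·x^2 + 6144·x^3 + 18432·x^4) + (11 + 60·x - 144·x^2 - 64·x^3 + 6144·x^4 + 12288·x^5)·Dx + (-1 - 7·x - 54·x^2 - 48·x^3 - 512·x^4 + 1024·x^5 + 1536·x^6)·Dx^2  (order 2).
h: a_k = 16, 32, -112, -64/3, 3696, 21856/5, …
ICs: h(0) = 16, h′(0) = 32.

f: a_k = 4, 4, 12, 20, 44, 84, …
g: a_k = 0, 4, 0, -64/3, 0, 1024/5, …
f·g: L₀ = L_f ⊗_s L_g, ord ≤ 1·2.
h=h₀': d/dx-closure on L₀ ⇒ L.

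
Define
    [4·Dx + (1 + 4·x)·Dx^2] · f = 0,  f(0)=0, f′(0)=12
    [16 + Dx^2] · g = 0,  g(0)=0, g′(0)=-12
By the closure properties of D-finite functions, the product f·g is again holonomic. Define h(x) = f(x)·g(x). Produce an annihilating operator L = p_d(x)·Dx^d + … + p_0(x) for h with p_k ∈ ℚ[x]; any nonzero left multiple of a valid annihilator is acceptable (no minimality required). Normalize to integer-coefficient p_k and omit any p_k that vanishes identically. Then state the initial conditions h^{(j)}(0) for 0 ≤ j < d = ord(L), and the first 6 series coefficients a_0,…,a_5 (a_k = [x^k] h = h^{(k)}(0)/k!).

L = (-768 + 6144·x + 77824·x^2 + 262144·x^3 + 262144·x^4) + (256 + 5120·x + 24576·x^2 + 32768·x^3)·Dx + (1280·x + 10752·x^2 + 32768·x^3 + 32768·x^4)·Dx^2 + (16 + 320·x + 1536·x^2 + 2048·x^3)·Dx^3 + (3 + 56·x + 368·x^2 + 1024·x^3 + 1024·x^4)·Dx^4  (order 4).
h: a_k = 0, 0, -144, 288, -384, 1536, …
ICs: h(0) = 0, h′(0) = 0, h′′(0) = -288, h′′′(0) = 1728.

f: a_k = 0, 12, -24, 64, -192, 3072/5, …
g: a_k = 0, -12, 0, 32, 0, -128/5, …
f·g: L₀ = L_f ⊗_s L_g, ord ≤ 2·2.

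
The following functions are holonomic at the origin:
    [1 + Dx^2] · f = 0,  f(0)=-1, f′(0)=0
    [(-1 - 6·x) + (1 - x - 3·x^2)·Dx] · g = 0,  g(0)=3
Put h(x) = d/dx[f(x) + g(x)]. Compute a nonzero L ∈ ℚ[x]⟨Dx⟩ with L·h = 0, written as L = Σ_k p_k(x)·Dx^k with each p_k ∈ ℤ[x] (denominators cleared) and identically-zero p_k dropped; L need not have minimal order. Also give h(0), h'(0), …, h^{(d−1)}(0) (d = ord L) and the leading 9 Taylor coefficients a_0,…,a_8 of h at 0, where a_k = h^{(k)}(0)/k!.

L = (464 + 2522·x + 8618·x^2 + 6330·x^3 + 9630·x^4 + 486·x^5 + 486·x^6) + (-43 - 249·x + 114·x^2 + 559·x^3 + 1500·x^4 + 1863·x^5 + 189·x^6 + 162·x^7)·Dx + (464 + 2522·x + 8618·x^2 + 6330·x^3 + 9630·x^4 + 486·x^5 + 486·x^6)·Dx^2 + (-43 - 249·x + 114·x^2 + 559·x^3 + 1500·x^4 + 1863·x^5 + 189·x^6 + 162·x^7)·Dx^3  (order 3).
h: a_k = 3, 25, 63, 1367/6, 600, 209521/120, 4557, 61447679/5040, 31293, …
ICs: h(0) = 3, h′(0) = 25, h′′(0) = 126.

f: a_k = -1, 0, 1/2, 0, -1/24, 0, 1/720, 0, -1/40320, …
g: a_k = 3, 3, 12, 21, 57, 120, 291, 651, 1524, …
h₀=f+g: left-lcm gives L₀, ord ≤ 3.
Differentiate: ansatz ord ≤ ord L₀ ⇒ L.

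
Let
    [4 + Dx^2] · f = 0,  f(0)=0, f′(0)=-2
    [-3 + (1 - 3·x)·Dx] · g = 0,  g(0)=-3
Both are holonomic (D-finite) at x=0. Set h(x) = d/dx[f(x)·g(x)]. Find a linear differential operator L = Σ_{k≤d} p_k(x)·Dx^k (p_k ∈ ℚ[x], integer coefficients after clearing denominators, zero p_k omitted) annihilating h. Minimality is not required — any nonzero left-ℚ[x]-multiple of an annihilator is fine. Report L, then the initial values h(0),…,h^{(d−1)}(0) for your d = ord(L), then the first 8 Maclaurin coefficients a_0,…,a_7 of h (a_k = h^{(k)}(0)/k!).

f: a_k = 0, -2, 0, 4/3, 0, -4/15, 0, 8/315, …
g: a_k = -3, -9, -27, -81, -243, -729, -2187, -6561, …
L₀ := L_f ⊗_s L_g (sym. prod.), ord ≤ 2.
h₀' ⇒ L via d/dx closure of L₀.
L = (-14 - 24·x + 36·x^2) + (-6 + 18·x)·Dx + (1 - 6·x + 9·x^2)·Dx^2  (order 2).
h: a_k = 6, 36, 150, 600, 2254, 40572/5, 425998/15, 3407984/35, …
ICs: h(0) = 6, h′(0) = 36.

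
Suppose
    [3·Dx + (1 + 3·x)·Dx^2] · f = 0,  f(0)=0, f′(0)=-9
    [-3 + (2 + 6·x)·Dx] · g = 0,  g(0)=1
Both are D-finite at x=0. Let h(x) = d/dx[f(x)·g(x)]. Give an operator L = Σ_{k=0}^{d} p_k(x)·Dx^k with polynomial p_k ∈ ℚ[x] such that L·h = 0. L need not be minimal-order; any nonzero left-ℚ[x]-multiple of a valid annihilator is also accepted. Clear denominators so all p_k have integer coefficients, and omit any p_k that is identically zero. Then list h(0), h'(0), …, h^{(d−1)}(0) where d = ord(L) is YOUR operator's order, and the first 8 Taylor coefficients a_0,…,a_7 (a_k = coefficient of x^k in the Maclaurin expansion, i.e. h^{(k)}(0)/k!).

L = 9 + (24 + 72·x)·Dx + (4 + 24·x + 36·x^2)·Dx^2  (order 2).
h: a_k = -9, 0, 81/8, -81/2, 17253/128, -67797/160, 6655041/5120, -17642529/4480, …
ICs: h(0) = -9, h′(0) = 0.

f: a_k = 0, -9, 27/2, -27, 243/4, -729/5, 729/2, -6561/7, …
g: a_k = 1, 3/2, -9/8, 27/16, -405/128, 1701/256, -15309/1024, 72171/2048, …
f·g: L₀ = L_f ⊗_s L_g, ord ≤ 2·1.
h₀' ⇒ L via d/dx closure of L₀.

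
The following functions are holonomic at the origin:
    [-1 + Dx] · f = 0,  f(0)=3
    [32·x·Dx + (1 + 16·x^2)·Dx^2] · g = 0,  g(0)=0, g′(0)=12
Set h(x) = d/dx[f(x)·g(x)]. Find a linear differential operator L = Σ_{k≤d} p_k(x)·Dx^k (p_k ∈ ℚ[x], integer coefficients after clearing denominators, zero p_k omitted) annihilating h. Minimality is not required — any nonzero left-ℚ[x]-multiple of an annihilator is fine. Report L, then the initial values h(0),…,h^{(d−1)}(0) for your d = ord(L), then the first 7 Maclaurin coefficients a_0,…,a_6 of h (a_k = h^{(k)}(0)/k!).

L = (-31 - 64·x + 1568·x^2 - 1024·x^3 + 256·x^4) + (30 + 96·x - 1600·x^2 + 1536·x^3 - 512·x^4)·Dx + (1 - 32·x + 32·x^2 - 512·x^3 + 256·x^4)·Dx^2  (order 2).
h: a_k = 36, 72, -522, -744, 17487/2, 10869, -2821209/20, …
ICs: h(0) = 36, h′(0) = 72.

f: a_k = 3, 3, 3/2, 1/2, 1/8, 1/40, 1/240, …
g: a_k = 0, 12, 0, -64, 0, 3072/5, 0, …
Product ⇒ symmetric product L₀, ord ≤ 2.
Derive L from L₀ (diff closure).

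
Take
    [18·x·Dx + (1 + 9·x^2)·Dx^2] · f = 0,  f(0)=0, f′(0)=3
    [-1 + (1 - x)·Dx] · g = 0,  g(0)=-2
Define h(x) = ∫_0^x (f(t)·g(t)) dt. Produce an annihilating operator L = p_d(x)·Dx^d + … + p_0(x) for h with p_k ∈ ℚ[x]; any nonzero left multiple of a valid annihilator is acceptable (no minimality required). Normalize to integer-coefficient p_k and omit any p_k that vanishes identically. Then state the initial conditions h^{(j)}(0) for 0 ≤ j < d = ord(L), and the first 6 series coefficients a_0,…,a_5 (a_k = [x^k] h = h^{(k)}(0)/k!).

L = 18·x·Dx + (2 - 18·x + 36·x^2)·Dx^2 + (-1 + x - 9·x^2 + 9·x^3)·Dx^3  (order 3).
h: a_k = 0, 0, -3, -2, 3, 12/5, …
ICs: h(0) = 0, h′(0) = 0, h′′(0) = -6.

f: a_k = 0, 3, 0, -9, 0, 243/5, …
g: a_k = -2, -2, -2, -2, -2, -2, …
h₀=f·g: eliminate ⇒ L₀, order ≤ 2·1.
h=∫h₀ ⇒ L = L₀·Dx.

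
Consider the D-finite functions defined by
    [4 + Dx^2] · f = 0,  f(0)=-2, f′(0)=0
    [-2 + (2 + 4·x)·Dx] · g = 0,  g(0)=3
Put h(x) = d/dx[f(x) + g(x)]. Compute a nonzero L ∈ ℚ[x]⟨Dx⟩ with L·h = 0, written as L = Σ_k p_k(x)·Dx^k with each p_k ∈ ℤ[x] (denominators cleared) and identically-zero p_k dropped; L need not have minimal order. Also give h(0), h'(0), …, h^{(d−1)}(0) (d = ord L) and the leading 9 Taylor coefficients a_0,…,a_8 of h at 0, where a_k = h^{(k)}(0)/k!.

L = (-76 - 64·x - 64·x^2) + (-28 - 120·x - 192·x^2 - 128·x^3)·Dx + (-19 - 16·x - 16·x^2)·Dx^2 + (-7 - 30·x - 48·x^2 - 32·x^3)·Dx^3  (order 3).
h: a_k = 3, 5, 9/2, -77/6, 105/8, -2707/120, 693/16, -405917/5040, 19305/128, …
ICs: h(0) = 3, h′(0) = 5, h′′(0) = 9.

f: a_k = -2, 0, 4, 0, -4/3, 0, 8/45, 0, -4/315, …
g: a_k = 3, 3, -3/2, 3/2, -15/8, 21/8, -63/16, 99/16, -1287/128, …
h₀=f+g: left-lcm gives L₀, ord ≤ 3.
h=h₀': d/dx-closure on L₀ ⇒ L.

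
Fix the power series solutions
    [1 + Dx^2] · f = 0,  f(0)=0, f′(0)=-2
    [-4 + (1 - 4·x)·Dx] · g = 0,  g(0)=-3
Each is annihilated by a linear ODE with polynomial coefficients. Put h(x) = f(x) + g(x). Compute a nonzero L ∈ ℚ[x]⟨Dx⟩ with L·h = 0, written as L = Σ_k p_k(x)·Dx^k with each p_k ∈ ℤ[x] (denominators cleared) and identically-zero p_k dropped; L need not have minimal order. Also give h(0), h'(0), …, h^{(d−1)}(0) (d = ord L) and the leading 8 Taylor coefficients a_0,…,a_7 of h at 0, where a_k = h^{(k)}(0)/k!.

f: a_k = 0, -2, 0, 1/3, 0, -1/60, 0, 1/2520, …
g: a_k = -3, -12, -48, -192, -768, -3072, -12288, -49152, …
h₀=f+g: left-lcm gives L₀, ord ≤ 3.
L = (-388 + 32·x - 64·x^2) + (33 - 140·x + 48·x^2 - 64·x^3)·Dx + (-388 + 32·x - 64·x^2)·Dx^2 + (33 - 140·x + 48·x^2 - 64·x^3)·Dx^3  (order 3).
h: a_k = -3, -14, -48, -575/3, -768, -184321/60, -12288, -123863039/2520, …
ICs: h(0) = -3, h′(0) = -14, h′′(0) = -96.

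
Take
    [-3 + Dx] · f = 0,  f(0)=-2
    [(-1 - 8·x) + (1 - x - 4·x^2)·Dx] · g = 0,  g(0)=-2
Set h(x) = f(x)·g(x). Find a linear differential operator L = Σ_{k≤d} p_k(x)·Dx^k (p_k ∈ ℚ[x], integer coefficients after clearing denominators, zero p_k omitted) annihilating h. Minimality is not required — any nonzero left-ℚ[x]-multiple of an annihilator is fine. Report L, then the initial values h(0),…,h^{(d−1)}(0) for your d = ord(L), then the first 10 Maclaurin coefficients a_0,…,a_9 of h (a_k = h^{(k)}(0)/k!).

L = (4 + 5·x - 12·x^2) + (-1 + x + 4·x^2)·Dx  (order 1).
h: a_k = 4, 16, 50, 132, 691/2, 4408/5, 45353/20, 81141/14, 16651081/1120, 10654111/280, …
ICs: h(0) = 4.

f: a_k = -2, -6, -9, -9, -27/4, -81/20, -81/40, -243/280, -729/2240, -243/2240, …
g: a_k = -2, -2, -10, -18, -58, -130, -362, -882, -2330, -5858, …
h₀=f·g: eliminate ⇒ L₀, order ≤ 1·1.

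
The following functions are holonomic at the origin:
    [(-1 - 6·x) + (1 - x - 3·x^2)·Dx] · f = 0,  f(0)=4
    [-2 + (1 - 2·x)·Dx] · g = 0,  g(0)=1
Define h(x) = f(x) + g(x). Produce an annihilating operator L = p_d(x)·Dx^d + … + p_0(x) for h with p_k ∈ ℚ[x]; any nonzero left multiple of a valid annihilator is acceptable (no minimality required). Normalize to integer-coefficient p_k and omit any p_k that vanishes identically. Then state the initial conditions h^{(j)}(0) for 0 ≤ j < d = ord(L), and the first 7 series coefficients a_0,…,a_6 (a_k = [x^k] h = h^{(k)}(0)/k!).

f: a_k = 4, 4, 16, 28, 76, 160, 388, …
g: a_k = 1, 2, 4, 8, 16, 32, 64, …
h₀=f+g: left-lcm gives L₀, ord ≤ 2.
L = (8 - 36·x + 108·x^2 - 72·x^3) + (-2·x - 54·x^2 + 192·x^3 - 144·x^4)·Dx + (-1 + 9·x - 23·x^2 + 6·x^3 + 42·x^4 - 36·x^5)·Dx^2  (order 2).
h: a_k = 5, 6, 20, 36, 92, 192, 452, …
ICs: h(0) = 5, h′(0) = 6.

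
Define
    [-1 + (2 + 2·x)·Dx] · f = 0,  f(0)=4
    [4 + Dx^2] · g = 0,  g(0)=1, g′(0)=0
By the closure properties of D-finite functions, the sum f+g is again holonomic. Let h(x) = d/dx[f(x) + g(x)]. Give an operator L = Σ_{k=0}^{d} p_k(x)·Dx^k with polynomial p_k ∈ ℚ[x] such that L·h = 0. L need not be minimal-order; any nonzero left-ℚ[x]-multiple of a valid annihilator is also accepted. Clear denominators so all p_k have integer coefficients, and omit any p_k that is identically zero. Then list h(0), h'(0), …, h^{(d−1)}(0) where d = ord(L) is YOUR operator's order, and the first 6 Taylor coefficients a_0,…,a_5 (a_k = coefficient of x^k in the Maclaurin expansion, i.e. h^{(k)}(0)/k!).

L = (-124 - 128·x - 64·x^2) + (-152 - 408·x - 384·x^2 - 128·x^3)·Dx + (-31 - 32·x - 16·x^2)·Dx^2 + (-38 - 102·x - 96·x^2 - 32·x^3)·Dx^3  (order 3).
h: a_k = 2, -5, 3/4, 49/24, 35/64, -1969/1920, …
ICs: h(0) = 2, h′(0) = -5, h′′(0) = 3/2.

f: a_k = 4, 2, -1/2, 1/4, -5/32, 7/64, …
g: a_k = 1, 0, -2, 0, 2/3, 0, …
Weyl lclm of L_f,L_g ⇒ L₀ (ord ≤ 3).
h₀' ⇒ L via d/dx closure of L₀.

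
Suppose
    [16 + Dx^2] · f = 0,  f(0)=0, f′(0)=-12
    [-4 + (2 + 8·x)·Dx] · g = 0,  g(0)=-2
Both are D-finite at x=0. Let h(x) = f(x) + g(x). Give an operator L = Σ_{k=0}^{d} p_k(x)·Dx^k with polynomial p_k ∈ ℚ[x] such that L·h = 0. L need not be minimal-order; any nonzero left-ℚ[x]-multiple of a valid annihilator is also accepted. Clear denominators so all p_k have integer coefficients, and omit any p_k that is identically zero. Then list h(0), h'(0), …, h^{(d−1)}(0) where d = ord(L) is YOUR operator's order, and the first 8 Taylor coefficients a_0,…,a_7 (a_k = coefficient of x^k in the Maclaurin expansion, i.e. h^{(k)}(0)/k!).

f: a_k = 0, -12, 0, 32, 0, -128/5, 0, 1024/105, …
g: a_k = -2, -4, 4, -8, 20, -56, 168, -528, …
f+g: L₀ = lclm(L_f,L_g), ord ≤ 2+1.
L = (-224 - 1024·x - 2048·x^2) + (48 + 704·x + 3072·x^2 + 4096·x^3)·Dx + (-14 - 64·x - 128·x^2)·Dx^2 + (3 + 44·x + 192·x^2 + 256·x^3)·Dx^3  (order 3).
h: a_k = -2, -16, 4, 24, 20, -408/5, 168, -54416/105, …
ICs: h(0) = -2, h′(0) = -16, h′′(0) = 8.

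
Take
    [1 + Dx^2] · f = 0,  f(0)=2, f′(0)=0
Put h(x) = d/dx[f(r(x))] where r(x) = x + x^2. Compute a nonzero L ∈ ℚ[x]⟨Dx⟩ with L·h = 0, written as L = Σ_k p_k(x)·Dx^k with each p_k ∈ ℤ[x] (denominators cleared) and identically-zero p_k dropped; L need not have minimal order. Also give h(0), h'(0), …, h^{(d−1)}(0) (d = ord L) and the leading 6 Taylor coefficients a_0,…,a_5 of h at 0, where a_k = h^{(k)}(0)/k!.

f: a_k = 2, 0, -1, 0, 1/12, 0, …
Substitute x→r, Dx→(1/r')Dx; clear ⇒ L₀.
Derive L from L₀ (diff closure).
L = (13 + 8·x + 24·x^2 + 32·x^3 + 16·x^4) + (-6 - 12·x)·Dx + (1 + 4·x + 4·x^2)·Dx^2  (order 2).
h: a_k = 0, -2, -6, -11/3, 5/3, 179/60, …
ICs: h(0) = 0, h′(0) = -2.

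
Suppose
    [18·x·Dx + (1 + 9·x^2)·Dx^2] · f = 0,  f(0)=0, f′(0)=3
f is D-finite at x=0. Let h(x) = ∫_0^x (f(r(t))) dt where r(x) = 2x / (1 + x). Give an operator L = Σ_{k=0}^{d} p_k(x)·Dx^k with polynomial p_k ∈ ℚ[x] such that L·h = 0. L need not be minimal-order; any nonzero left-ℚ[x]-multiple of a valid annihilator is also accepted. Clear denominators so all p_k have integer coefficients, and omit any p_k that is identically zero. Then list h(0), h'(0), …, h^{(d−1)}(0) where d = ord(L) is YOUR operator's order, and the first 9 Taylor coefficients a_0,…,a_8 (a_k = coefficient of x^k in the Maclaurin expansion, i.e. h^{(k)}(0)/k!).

L = (2 + 74·x)·Dx^2 + (1 + 2·x + 37·x^2)·Dx^3  (order 3).
h: a_k = 0, 0, 3, -2, -33/2, 42, 941/5, -7062/7, -62079/28, …
ICs: h(0) = 0, h′(0) = 0, h′′(0) = 6.

f: a_k = 0, 3, 0, -9, 0, 243/5, 0, -2187/7, 0, …
Change of var in L_f (x↦r) gives L₀.
Integrate: L := L₀·Dx.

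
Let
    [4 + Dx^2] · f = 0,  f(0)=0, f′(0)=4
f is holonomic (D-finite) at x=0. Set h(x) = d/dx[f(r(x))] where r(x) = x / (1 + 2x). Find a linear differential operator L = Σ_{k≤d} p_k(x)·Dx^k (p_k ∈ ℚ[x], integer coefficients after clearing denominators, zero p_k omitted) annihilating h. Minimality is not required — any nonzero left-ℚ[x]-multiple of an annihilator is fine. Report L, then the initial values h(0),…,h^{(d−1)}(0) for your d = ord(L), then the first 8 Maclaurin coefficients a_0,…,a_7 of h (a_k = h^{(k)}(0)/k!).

L = (28 + 96·x + 96·x^2) + (12 + 72·x + 144·x^2 + 96·x^3)·Dx + (1 + 8·x + 24·x^2 + 32·x^3 + 16·x^4)·Dx^2  (order 2).
h: a_k = 4, -16, 40, -64, 8/3, 480, -110896/45, 407296/45, …
ICs: h(0) = 4, h′(0) = -16.

f: a_k = 0, 4, 0, -8/3, 0, 8/15, 0, -16/315, …
f∘r: x↦r, Dx↦Dx/r' in L_f ⇒ L₀.
h=h₀': d/dx-closure on L₀ ⇒ L.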